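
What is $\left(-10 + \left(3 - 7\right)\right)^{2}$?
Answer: $196$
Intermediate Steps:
$\left(-10 + \left(3 - 7\right)\right)^{2} = \left(-10 - 4\right)^{2} = \left(-14\right)^{2} = 196$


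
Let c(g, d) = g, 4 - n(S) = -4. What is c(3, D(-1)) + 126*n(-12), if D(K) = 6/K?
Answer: 1011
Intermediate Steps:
n(S) = 8 (n(S) = 4 - 1*(-4) = 4 + 4 = 8)
c(3, D(-1)) + 126*n(-12) = 3 + 126*8 = 3 + 1008 = 1011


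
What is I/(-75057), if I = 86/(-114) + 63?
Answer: -3548/4278249 ≈ -0.00082931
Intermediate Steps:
I = 3548/57 (I = 86*(-1/114) + 63 = -43/57 + 63 = 3548/57 ≈ 62.246)
I/(-75057) = (3548/57)/(-75057) = (3548/57)*(-1/75057) = -3548/4278249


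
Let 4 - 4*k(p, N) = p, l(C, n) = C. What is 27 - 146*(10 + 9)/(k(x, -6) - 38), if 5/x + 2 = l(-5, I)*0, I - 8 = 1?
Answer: 30049/291 ≈ 103.26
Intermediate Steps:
I = 9 (I = 8 + 1 = 9)
x = -5/2 (x = 5/(-2 - 5*0) = 5/(-2 + 0) = 5/(-2) = 5*(-1/2) = -5/2 ≈ -2.5000)
k(p, N) = 1 - p/4
27 - 146*(10 + 9)/(k(x, -6) - 38) = 27 - 146*(10 + 9)/((1 - 1/4*(-5/2)) - 38) = 27 - 2774/((1 + 5/8) - 38) = 27 - 2774/(13/8 - 38) = 27 - 2774/(-291/8) = 27 - 2774*(-8)/291 = 27 - 146*(-152/291) = 27 + 22192/291 = 30049/291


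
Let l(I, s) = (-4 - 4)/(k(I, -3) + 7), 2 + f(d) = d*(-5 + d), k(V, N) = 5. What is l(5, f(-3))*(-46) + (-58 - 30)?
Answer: -172/3 ≈ -57.333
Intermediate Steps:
f(d) = -2 + d*(-5 + d)
l(I, s) = -2/3 (l(I, s) = (-4 - 4)/(5 + 7) = -8/12 = -8*1/12 = -2/3)
l(5, f(-3))*(-46) + (-58 - 30) = -2/3*(-46) + (-58 - 30) = 92/3 - 88 = -172/3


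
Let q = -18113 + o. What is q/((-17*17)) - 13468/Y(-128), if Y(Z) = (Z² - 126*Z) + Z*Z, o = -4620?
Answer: 276915129/3532736 ≈ 78.385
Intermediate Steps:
q = -22733 (q = -18113 - 4620 = -22733)
Y(Z) = -126*Z + 2*Z² (Y(Z) = (Z² - 126*Z) + Z² = -126*Z + 2*Z²)
q/((-17*17)) - 13468/Y(-128) = -22733/((-17*17)) - 13468*(-1/(256*(-63 - 128))) = -22733/(-289) - 13468/(2*(-128)*(-191)) = -22733*(-1/289) - 13468/48896 = 22733/289 - 13468*1/48896 = 22733/289 - 3367/12224 = 276915129/3532736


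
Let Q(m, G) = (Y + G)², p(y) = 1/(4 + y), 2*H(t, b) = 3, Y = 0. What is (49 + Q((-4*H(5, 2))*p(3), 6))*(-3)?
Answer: -255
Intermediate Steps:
H(t, b) = 3/2 (H(t, b) = (½)*3 = 3/2)
Q(m, G) = G² (Q(m, G) = (0 + G)² = G²)
(49 + Q((-4*H(5, 2))*p(3), 6))*(-3) = (49 + 6²)*(-3) = (49 + 36)*(-3) = 85*(-3) = -255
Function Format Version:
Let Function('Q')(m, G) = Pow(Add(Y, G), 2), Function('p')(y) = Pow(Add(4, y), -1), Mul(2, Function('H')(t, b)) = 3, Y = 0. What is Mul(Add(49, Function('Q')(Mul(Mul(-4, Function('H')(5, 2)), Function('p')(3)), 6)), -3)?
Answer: -255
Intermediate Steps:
Function('H')(t, b) = Rational(3, 2) (Function('H')(t, b) = Mul(Rational(1, 2), 3) = Rational(3, 2))
Function('Q')(m, G) = Pow(G, 2) (Function('Q')(m, G) = Pow(Add(0, G), 2) = Pow(G, 2))
Mul(Add(49, Function('Q')(Mul(Mul(-4, Function('H')(5, 2)), Function('p')(3)), 6)), -3) = Mul(Add(49, Pow(6, 2)), -3) = Mul(Add(49, 36), -3) = Mul(85, -3) = -255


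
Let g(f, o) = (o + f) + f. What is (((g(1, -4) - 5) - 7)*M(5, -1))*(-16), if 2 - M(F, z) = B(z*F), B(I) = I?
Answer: 1568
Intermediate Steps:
M(F, z) = 2 - F*z (M(F, z) = 2 - z*F = 2 - F*z)
g(f, o) = o + 2*f (g(f, o) = (f + o) + f = o + 2*f)
(((g(1, -4) - 5) - 7)*M(5, -1))*(-16) = ((((-4 + 2*1) - 5) - 7)*(2 - 1*5*(-1)))*(-16) = ((((-4 + 2) - 5) - 7)*(2 + 5))*(-16) = (((-2 - 5) - 7)*7)*(-16) = ((-7 - 7)*7)*(-16) = -14*7*(-16) = -98*(-16) = 1568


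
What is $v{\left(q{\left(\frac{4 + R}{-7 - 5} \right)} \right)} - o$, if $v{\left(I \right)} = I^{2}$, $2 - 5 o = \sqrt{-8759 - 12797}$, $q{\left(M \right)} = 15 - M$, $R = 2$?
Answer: $\frac{4797}{20} + \frac{2 i \sqrt{5389}}{5} \approx 239.85 + 29.364 i$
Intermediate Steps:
$o = \frac{2}{5} - \frac{2 i \sqrt{5389}}{5}$ ($o = \frac{2}{5} - \frac{\sqrt{-8759 - 12797}}{5} = \frac{2}{5} - \frac{\sqrt{-21556}}{5} = \frac{2}{5} - \frac{2 i \sqrt{5389}}{5} \approx 0.4 - 29.364 i$)
$v{\left(q{\left(\frac{4 + R}{-7 - 5} \right)} \right)} - o = \left(15 - \frac{4 + 2}{-7 - 5}\right)^{2} - \left(\frac{2}{5} - \frac{2 i \sqrt{5389}}{5}\right) = \left(15 - \frac{6}{-12}\right)^{2} - \left(\frac{2}{5} - \frac{2 i \sqrt{5389}}{5}\right) = \left(15 - 6 \left(- \frac{1}{12}\right)\right)^{2} - \left(\frac{2}{5} - \frac{2 i \sqrt{5389}}{5}\right) = \left(15 - - \frac{1}{2}\right)^{2} - \left(\frac{2}{5} - \frac{2 i \sqrt{5389}}{5}\right) = \left(15 + \frac{1}{2}\right)^{2} - \left(\frac{2}{5} - \frac{2 i \sqrt{5389}}{5}\right) = \left(\frac{31}{2}\right)^{2} - \left(\frac{2}{5} - \frac{2 i \sqrt{5389}}{5}\right) = \frac{961}{4} - \left(\frac{2}{5} - \frac{2 i \sqrt{5389}}{5}\right) = \frac{4797}{20} + \frac{2 i \sqrt{5389}}{5}$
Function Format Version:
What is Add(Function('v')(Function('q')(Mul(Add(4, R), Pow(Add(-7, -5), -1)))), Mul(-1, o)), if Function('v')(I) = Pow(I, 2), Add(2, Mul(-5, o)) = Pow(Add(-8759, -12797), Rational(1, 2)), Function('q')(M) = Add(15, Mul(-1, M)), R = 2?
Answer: Add(Rational(4797, 20), Mul(Rational(2, 5), I, Pow(5389, Rational(1, 2)))) ≈ Add(239.85, Mul(29.364, I))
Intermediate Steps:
o = Add(Rational(2, 5), Mul(Rational(-2, 5), I, Pow(5389, Rational(1, 2)))) (o = Add(Rational(2, 5), Mul(Rational(-1, 5), Pow(Add(-8759, -12797), Rational(1, 2)))) = Add(Rational(2, 5), Mul(Rational(-1, 5), Pow(-21556, Rational(1, 2)))) = Add(Rational(2, 5), Mul(Rational(-1, 5), Mul(2, I, Pow(5389, Rational(1, 2))))) = Add(Rational(2, 5), Mul(Rational(-2, 5), I, Pow(5389, Rational(1, 2)))) ≈ Add(0.40000, Mul(-29.364, I)))
Add(Function('v')(Function('q')(Mul(Add(4, R), Pow(Add(-7, -5), -1)))), Mul(-1, o)) = Add(Pow(Add(15, Mul(-1, Mul(Add(4, 2), Pow(Add(-7, -5), -1)))), 2), Mul(-1, Add(Rational(2, 5), Mul(Rational(-2, 5), I, Pow(5389, Rational(1, 2)))))) = Add(Pow(Add(15, Mul(-1, Mul(6, Pow(-12, -1)))), 2), Add(Rational(-2, 5), Mul(Rational(2, 5), I, Pow(5389, Rational(1, 2))))) = Add(Pow(Add(15, Mul(-1, Mul(6, Rational(-1, 12)))), 2), Add(Rational(-2, 5), Mul(Rational(2, 5), I, Pow(5389, Rational(1, 2))))) = Add(Pow(Add(15, Mul(-1, Rational(-1, 2))), 2), Add(Rational(-2, 5), Mul(Rational(2, 5), I, Pow(5389, Rational(1, 2))))) = Add(Pow(Add(15, Rational(1, 2)), 2), Add(Rational(-2, 5), Mul(Rational(2, 5), I, Pow(5389, Rational(1, 2))))) = Add(Pow(Rational(31, 2), 2), Add(Rational(-2, 5), Mul(Rational(2, 5), I, Pow(5389, Rational(1, 2))))) = Add(Rational(961, 4), Add(Rational(-2, 5), Mul(Rational(2, 5), I, Pow(5389, Rational(1, 2))))) = Add(Rational(4797, 20), Mul(Rational(2, 5), I, Pow(5389, Rational(1, 2))))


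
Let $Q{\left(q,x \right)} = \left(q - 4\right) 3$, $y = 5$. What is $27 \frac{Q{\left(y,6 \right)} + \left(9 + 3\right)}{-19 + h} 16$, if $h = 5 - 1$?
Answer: $-432$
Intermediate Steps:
$h = 4$ ($h = 5 - 1 = 4$)
$Q{\left(q,x \right)} = -12 + 3 q$ ($Q{\left(q,x \right)} = \left(-4 + q\right) 3 = -12 + 3 q$)
$27 \frac{Q{\left(y,6 \right)} + \left(9 + 3\right)}{-19 + h} 16 = 27 \frac{\left(-12 + 3 \cdot 5\right) + \left(9 + 3\right)}{-19 + 4} \cdot 16 = 27 \frac{\left(-12 + 15\right) + 12}{-15} \cdot 16 = 27 \left(3 + 12\right) \left(- \frac{1}{15}\right) 16 = 27 \cdot 15 \left(- \frac{1}{15}\right) 16 = 27 \left(-1\right) 16 = \left(-27\right) 16 = -432$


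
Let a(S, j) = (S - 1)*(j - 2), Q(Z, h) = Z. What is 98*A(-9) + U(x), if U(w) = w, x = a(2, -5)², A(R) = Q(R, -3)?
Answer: -833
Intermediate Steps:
a(S, j) = (-1 + S)*(-2 + j)
A(R) = R
x = 49 (x = (2 - 1*(-5) - 2*2 + 2*(-5))² = (2 + 5 - 4 - 10)² = (-7)² = 49)
98*A(-9) + U(x) = 98*(-9) + 49 = -882 + 49 = -833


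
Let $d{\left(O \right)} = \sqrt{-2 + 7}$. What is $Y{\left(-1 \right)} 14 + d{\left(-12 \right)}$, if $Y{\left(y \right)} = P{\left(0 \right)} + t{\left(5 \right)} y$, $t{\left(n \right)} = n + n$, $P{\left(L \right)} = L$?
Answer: $-140 + \sqrt{5} \approx -137.76$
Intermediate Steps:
$d{\left(O \right)} = \sqrt{5}$
$t{\left(n \right)} = 2 n$
$Y{\left(y \right)} = 10 y$ ($Y{\left(y \right)} = 0 + 2 \cdot 5 y = 0 + 10 y = 10 y$)
$Y{\left(-1 \right)} 14 + d{\left(-12 \right)} = 10 \left(-1\right) 14 + \sqrt{5} = \left(-10\right) 14 + \sqrt{5} = -140 + \sqrt{5}$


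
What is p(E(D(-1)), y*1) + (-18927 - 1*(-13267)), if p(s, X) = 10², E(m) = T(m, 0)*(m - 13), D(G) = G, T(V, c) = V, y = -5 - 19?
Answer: -5560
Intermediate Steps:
y = -24
E(m) = m*(-13 + m) (E(m) = m*(m - 13) = m*(-13 + m))
p(s, X) = 100
p(E(D(-1)), y*1) + (-18927 - 1*(-13267)) = 100 + (-18927 - 1*(-13267)) = 100 + (-18927 + 13267) = 100 - 5660 = -5560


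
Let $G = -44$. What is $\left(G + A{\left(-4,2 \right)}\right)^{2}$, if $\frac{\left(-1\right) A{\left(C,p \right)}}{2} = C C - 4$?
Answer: $4624$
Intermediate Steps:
$A{\left(C,p \right)} = 8 - 2 C^{2}$ ($A{\left(C,p \right)} = - 2 \left(C C - 4\right) = - 2 \left(C^{2} - 4\right) = - 2 \left(-4 + C^{2}\right) = 8 - 2 C^{2}$)
$\left(G + A{\left(-4,2 \right)}\right)^{2} = \left(-44 + \left(8 - 2 \left(-4\right)^{2}\right)\right)^{2} = \left(-44 + \left(8 - 32\right)\right)^{2} = \left(-44 - 24\right)^{2} = \left(-68\right)^{2} = 4624$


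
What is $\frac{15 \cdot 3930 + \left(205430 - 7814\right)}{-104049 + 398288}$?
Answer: $\frac{256566}{294239} \approx 0.87196$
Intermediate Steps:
$\frac{15 \cdot 3930 + \left(205430 - 7814\right)}{-104049 + 398288} = \frac{58950 + 197616}{294239} = 256566 \cdot \frac{1}{294239} = \frac{256566}{294239}$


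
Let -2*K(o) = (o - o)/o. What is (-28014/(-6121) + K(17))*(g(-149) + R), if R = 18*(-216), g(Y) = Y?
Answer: -113092518/6121 ≈ -18476.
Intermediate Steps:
K(o) = 0 (K(o) = -(o - o)/(2*o) = -0/o = -½*0 = 0)
R = -3888
(-28014/(-6121) + K(17))*(g(-149) + R) = (-28014/(-6121) + 0)*(-149 - 3888) = (-28014*(-1/6121) + 0)*(-4037) = (28014/6121 + 0)*(-4037) = (28014/6121)*(-4037) = -113092518/6121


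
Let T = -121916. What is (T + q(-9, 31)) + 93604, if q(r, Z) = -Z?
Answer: -28343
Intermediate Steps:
(T + q(-9, 31)) + 93604 = (-121916 - 1*31) + 93604 = (-121916 - 31) + 93604 = -121947 + 93604 = -28343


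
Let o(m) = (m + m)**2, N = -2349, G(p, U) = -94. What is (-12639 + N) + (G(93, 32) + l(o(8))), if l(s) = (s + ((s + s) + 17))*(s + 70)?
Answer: 240828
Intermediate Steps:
o(m) = 4*m**2 (o(m) = (2*m)**2 = 4*m**2)
l(s) = (17 + 3*s)*(70 + s) (l(s) = (s + (2*s + 17))*(70 + s) = (s + (17 + 2*s))*(70 + s) = (17 + 3*s)*(70 + s))
(-12639 + N) + (G(93, 32) + l(o(8))) = (-12639 - 2349) + (-94 + (1190 + 3*(4*8**2)**2 + 227*(4*8**2))) = -14988 + (-94 + (1190 + 3*(4*64)**2 + 227*(4*64))) = -14988 + (-94 + (1190 + 3*256**2 + 227*256)) = -14988 + (-94 + (1190 + 3*65536 + 58112)) = -14988 + (-94 + (1190 + 196608 + 58112)) = -14988 + (-94 + 255910) = -14988 + 255816 = 240828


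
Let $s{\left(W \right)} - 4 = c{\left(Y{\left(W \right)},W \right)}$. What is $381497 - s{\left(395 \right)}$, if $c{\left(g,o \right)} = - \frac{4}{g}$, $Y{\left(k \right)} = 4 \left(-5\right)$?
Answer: $\frac{1907464}{5} \approx 3.8149 \cdot 10^{5}$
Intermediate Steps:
$Y{\left(k \right)} = -20$
$s{\left(W \right)} = \frac{21}{5}$ ($s{\left(W \right)} = 4 - \frac{4}{-20} = 4 - - \frac{1}{5} = 4 + \frac{1}{5} = \frac{21}{5}$)
$381497 - s{\left(395 \right)} = 381497 - \frac{21}{5} = \frac{1907464}{5}$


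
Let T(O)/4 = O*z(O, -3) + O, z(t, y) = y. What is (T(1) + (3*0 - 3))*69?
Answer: -759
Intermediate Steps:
T(O) = -8*O (T(O) = 4*(O*(-3) + O) = 4*(-3*O + O) = 4*(-2*O) = -8*O)
(T(1) + (3*0 - 3))*69 = (-8*1 + (3*0 - 3))*69 = (-8 + (0 - 3))*69 = (-8 - 3)*69 = -11*69 = -759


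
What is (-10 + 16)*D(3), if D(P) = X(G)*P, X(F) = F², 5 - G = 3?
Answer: 72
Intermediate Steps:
G = 2 (G = 5 - 1*3 = 5 - 3 = 2)
D(P) = 4*P (D(P) = 2²*P = 4*P)
(-10 + 16)*D(3) = (-10 + 16)*(4*3) = 6*12 = 72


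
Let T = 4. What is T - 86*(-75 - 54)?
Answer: 11098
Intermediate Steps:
T - 86*(-75 - 54) = 4 - 86*(-75 - 54) = 4 - 86*(-129) = 4 + 11094 = 11098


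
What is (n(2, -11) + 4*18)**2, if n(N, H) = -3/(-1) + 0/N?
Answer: 5625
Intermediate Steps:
n(N, H) = 3 (n(N, H) = -3*(-1) + 0 = 3 + 0 = 3)
(n(2, -11) + 4*18)**2 = (3 + 4*18)**2 = (3 + 72)**2 = 75**2 = 5625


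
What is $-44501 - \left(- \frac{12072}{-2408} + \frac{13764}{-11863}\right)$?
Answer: $- \frac{158916282566}{3570763} \approx -44505.0$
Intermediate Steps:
$-44501 - \left(- \frac{12072}{-2408} + \frac{13764}{-11863}\right) = -44501 - \left(\left(-12072\right) \left(- \frac{1}{2408}\right) + 13764 \left(- \frac{1}{11863}\right)\right) = -44501 - \left(\frac{1509}{301} - \frac{13764}{11863}\right) = -44501 - \frac{13758303}{3570763} = - \frac{158916282566}{3570763}$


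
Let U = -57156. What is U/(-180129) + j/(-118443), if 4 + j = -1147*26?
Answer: 1349139518/2370557683 ≈ 0.56912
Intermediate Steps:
j = -29826 (j = -4 - 1147*26 = -4 - 29822 = -29826)
U/(-180129) + j/(-118443) = -57156/(-180129) - 29826/(-118443) = -57156*(-1/180129) - 29826*(-1/118443) = 19052/60043 + 9942/39481 = 1349139518/2370557683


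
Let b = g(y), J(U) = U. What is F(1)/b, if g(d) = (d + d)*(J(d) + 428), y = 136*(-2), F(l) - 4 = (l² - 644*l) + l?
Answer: 319/42432 ≈ 0.0075179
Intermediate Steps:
F(l) = 4 + l² - 643*l (F(l) = 4 + ((l² - 644*l) + l) = 4 + (l² - 643*l) = 4 + l² - 643*l)
y = -272
g(d) = 2*d*(428 + d) (g(d) = (d + d)*(d + 428) = (2*d)*(428 + d) = 2*d*(428 + d))
b = -84864 (b = 2*(-272)*(428 - 272) = 2*(-272)*156 = -84864)
F(1)/b = (4 + 1² - 643*1)/(-84864) = (4 + 1 - 643)*(-1/84864) = -638*(-1/84864) = 319/42432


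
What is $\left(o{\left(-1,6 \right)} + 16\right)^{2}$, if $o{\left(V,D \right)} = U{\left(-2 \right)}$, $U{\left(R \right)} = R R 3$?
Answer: $784$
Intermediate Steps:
$U{\left(R \right)} = 3 R^{2}$ ($U{\left(R \right)} = R^{2} \cdot 3 = 3 R^{2}$)
$o{\left(V,D \right)} = 12$ ($o{\left(V,D \right)} = 3 \left(-2\right)^{2} = 3 \cdot 4 = 12$)
$\left(o{\left(-1,6 \right)} + 16\right)^{2} = \left(12 + 16\right)^{2} = 28^{2} = 784$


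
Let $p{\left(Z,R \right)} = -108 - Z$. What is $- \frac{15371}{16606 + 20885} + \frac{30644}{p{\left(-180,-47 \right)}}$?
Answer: $\frac{95647291}{224946} \approx 425.2$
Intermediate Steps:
$- \frac{15371}{16606 + 20885} + \frac{30644}{p{\left(-180,-47 \right)}} = - \frac{15371}{16606 + 20885} + \frac{30644}{-108 - -180} = - \frac{15371}{37491} + \frac{30644}{-108 + 180} = \left(-15371\right) \frac{1}{37491} + \frac{30644}{72} = - \frac{15371}{37491} + 30644 \cdot \frac{1}{72} = - \frac{15371}{37491} + \frac{7661}{18} = \frac{95647291}{224946}$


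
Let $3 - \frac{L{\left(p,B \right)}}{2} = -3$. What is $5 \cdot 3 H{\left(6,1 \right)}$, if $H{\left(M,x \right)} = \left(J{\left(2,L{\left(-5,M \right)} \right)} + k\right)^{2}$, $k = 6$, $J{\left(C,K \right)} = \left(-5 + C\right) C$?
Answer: $0$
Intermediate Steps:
$L{\left(p,B \right)} = 12$ ($L{\left(p,B \right)} = 6 - -6 = 6 + 6 = 12$)
$J{\left(C,K \right)} = C \left(-5 + C\right)$
$H{\left(M,x \right)} = 0$ ($H{\left(M,x \right)} = \left(2 \left(-5 + 2\right) + 6\right)^{2} = \left(2 \left(-3\right) + 6\right)^{2} = \left(-6 + 6\right)^{2} = 0^{2} = 0$)
$5 \cdot 3 H{\left(6,1 \right)} = 5 \cdot 3 \cdot 0 = 15 \cdot 0 = 0$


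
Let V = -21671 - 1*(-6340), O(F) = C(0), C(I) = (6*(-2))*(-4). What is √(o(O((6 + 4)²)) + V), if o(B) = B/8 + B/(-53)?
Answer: 77*I*√7261/53 ≈ 123.8*I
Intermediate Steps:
C(I) = 48 (C(I) = -12*(-4) = 48)
O(F) = 48
o(B) = 45*B/424 (o(B) = B*(⅛) + B*(-1/53) = B/8 - B/53 = 45*B/424)
V = -15331 (V = -21671 + 6340 = -15331)
√(o(O((6 + 4)²)) + V) = √((45/424)*48 - 15331) = √(270/53 - 15331) = √(-812273/53) = 77*I*√7261/53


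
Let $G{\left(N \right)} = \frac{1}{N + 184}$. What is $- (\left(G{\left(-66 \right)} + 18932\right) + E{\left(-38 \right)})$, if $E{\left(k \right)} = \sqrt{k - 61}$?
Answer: $- \frac{2233977}{118} - 3 i \sqrt{11} \approx -18932.0 - 9.9499 i$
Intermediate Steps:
$G{\left(N \right)} = \frac{1}{184 + N}$
$E{\left(k \right)} = \sqrt{-61 + k}$
$- (\left(G{\left(-66 \right)} + 18932\right) + E{\left(-38 \right)}) = - (\left(\frac{1}{184 - 66} + 18932\right) + \sqrt{-61 - 38}) = - (\left(\frac{1}{118} + 18932\right) + \sqrt{-99}) = - (\left(\frac{1}{118} + 18932\right) + 3 i \sqrt{11}) = - (\frac{2233977}{118} + 3 i \sqrt{11}) = - \frac{2233977}{118} - 3 i \sqrt{11}$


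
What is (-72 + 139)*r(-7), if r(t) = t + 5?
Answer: -134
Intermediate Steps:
r(t) = 5 + t
(-72 + 139)*r(-7) = (-72 + 139)*(5 - 7) = 67*(-2) = -134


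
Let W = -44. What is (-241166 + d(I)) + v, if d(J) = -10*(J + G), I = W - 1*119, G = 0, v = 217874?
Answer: -21662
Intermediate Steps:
I = -163 (I = -44 - 1*119 = -44 - 119 = -163)
d(J) = -10*J (d(J) = -10*(J + 0) = -10*J)
(-241166 + d(I)) + v = (-241166 - 10*(-163)) + 217874 = (-241166 + 1630) + 217874 = -239536 + 217874 = -21662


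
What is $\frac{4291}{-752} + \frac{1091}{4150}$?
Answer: $- \frac{8493609}{1560400} \approx -5.4432$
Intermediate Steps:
$\frac{4291}{-752} + \frac{1091}{4150} = 4291 \left(- \frac{1}{752}\right) + 1091 \cdot \frac{1}{4150} = - \frac{4291}{752} + \frac{1091}{4150} = - \frac{8493609}{1560400}$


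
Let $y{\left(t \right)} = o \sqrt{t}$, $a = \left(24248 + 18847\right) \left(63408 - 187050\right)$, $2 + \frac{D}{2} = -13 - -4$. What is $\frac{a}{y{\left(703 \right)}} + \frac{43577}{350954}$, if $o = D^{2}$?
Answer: $\frac{43577}{350954} - \frac{2664175995 \sqrt{703}}{170126} \approx -4.1521 \cdot 10^{5}$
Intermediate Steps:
$D = -22$ ($D = -4 + 2 \left(-13 - -4\right) = -4 + 2 \left(-13 + 4\right) = -4 + 2 \left(-9\right) = -4 - 18 = -22$)
$o = 484$ ($o = \left(-22\right)^{2} = 484$)
$a = -5328351990$ ($a = 43095 \left(-123642\right) = -5328351990$)
$y{\left(t \right)} = 484 \sqrt{t}$
$\frac{a}{y{\left(703 \right)}} + \frac{43577}{350954} = - \frac{5328351990}{484 \sqrt{703}} + \frac{43577}{350954} = - 5328351990 \frac{\sqrt{703}}{340252} + 43577 \cdot \frac{1}{350954} = - \frac{2664175995 \sqrt{703}}{170126} + \frac{43577}{350954} = \frac{43577}{350954} - \frac{2664175995 \sqrt{703}}{170126}$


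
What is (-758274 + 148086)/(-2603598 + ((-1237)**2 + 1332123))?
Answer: -305094/129347 ≈ -2.3587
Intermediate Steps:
(-758274 + 148086)/(-2603598 + ((-1237)**2 + 1332123)) = -610188/(-2603598 + (1530169 + 1332123)) = -610188/(-2603598 + 2862292) = -610188/258694 = -610188*1/258694 = -305094/129347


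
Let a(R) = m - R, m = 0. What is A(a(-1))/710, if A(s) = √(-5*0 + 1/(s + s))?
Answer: √2/1420 ≈ 0.00099592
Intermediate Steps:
a(R) = -R (a(R) = 0 - R = -R)
A(s) = √2*√(1/s)/2 (A(s) = √(0 + 1/(2*s)) = √(1/(2*s)) = √2*√(1/s)/2)
A(a(-1))/710 = (√2*√(1/(-1*(-1)))/2)/710 = (√2*√(1/1)/2)*(1/710) = (√2*√1/2)*(1/710) = ((½)*√2*1)*(1/710) = (√2/2)*(1/710) = √2/1420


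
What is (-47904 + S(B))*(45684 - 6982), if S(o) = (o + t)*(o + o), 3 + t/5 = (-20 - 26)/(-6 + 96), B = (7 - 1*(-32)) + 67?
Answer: -10154785568/9 ≈ -1.1283e+9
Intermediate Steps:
B = 106 (B = (7 + 32) + 67 = 39 + 67 = 106)
t = -158/9 (t = -15 + 5*((-20 - 26)/(-6 + 96)) = -15 + 5*(-46/90) = -15 + 5*(-46*1/90) = -15 + 5*(-23/45) = -15 - 23/9 = -158/9 ≈ -17.556)
S(o) = 2*o*(-158/9 + o) (S(o) = (o - 158/9)*(o + o) = (-158/9 + o)*(2*o) = 2*o*(-158/9 + o))
(-47904 + S(B))*(45684 - 6982) = (-47904 + (2/9)*106*(-158 + 9*106))*(45684 - 6982) = (-47904 + (2/9)*106*(-158 + 954))*38702 = (-47904 + (2/9)*106*796)*38702 = (-47904 + 168752/9)*38702 = -262384/9*38702 = -10154785568/9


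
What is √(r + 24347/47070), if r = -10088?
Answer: I*√2483297161990/15690 ≈ 100.44*I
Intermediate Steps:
√(r + 24347/47070) = √(-10088 + 24347/47070) = √(-474817813/47070) = I*√2483297161990/15690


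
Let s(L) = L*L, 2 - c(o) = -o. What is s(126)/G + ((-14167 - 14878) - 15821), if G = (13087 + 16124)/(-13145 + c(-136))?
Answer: -72447530/1391 ≈ -52083.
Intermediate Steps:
c(o) = 2 + o (c(o) = 2 - (-1)*o = 2 + o)
s(L) = L²
G = -4173/1897 (G = (13087 + 16124)/(-13145 + (2 - 136)) = 29211/(-13145 - 134) = 29211/(-13279) = 29211*(-1/13279) = -4173/1897 ≈ -2.1998)
s(126)/G + ((-14167 - 14878) - 15821) = 126²/(-4173/1897) + ((-14167 - 14878) - 15821) = 15876*(-1897/4173) + (-29045 - 15821) = -10038924/1391 - 44866 = -72447530/1391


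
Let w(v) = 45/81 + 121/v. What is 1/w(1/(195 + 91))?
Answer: 9/311459 ≈ 2.8896e-5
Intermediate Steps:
w(v) = 5/9 + 121/v (w(v) = 45*(1/81) + 121/v = 5/9 + 121/v)
1/w(1/(195 + 91)) = 1/(5/9 + 121/(1/(195 + 91))) = 1/(5/9 + 121/(1/286)) = 1/(5/9 + 121*286) = 1/(5/9 + 34606) = 1/(311459/9) = 9/311459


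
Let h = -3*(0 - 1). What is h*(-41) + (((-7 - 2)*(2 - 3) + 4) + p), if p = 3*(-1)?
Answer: -113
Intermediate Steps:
p = -3
h = 3 (h = -3*(-1) = 3)
h*(-41) + (((-7 - 2)*(2 - 3) + 4) + p) = 3*(-41) + (((-7 - 2)*(2 - 3) + 4) - 3) = -123 + ((-9*(-1) + 4) - 3) = -123 + ((9 + 4) - 3) = -123 + (13 - 3) = -123 + 10 = -113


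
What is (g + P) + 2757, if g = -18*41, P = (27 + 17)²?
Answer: 3955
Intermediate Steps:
P = 1936 (P = 44² = 1936)
g = -738
(g + P) + 2757 = (-738 + 1936) + 2757 = 1198 + 2757 = 3955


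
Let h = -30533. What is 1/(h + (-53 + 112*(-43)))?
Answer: -1/35402 ≈ -2.8247e-5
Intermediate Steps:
1/(h + (-53 + 112*(-43))) = 1/(-30533 + (-53 + 112*(-43))) = 1/(-30533 + (-53 - 4816)) = 1/(-30533 - 4869) = 1/(-35402) = -1/35402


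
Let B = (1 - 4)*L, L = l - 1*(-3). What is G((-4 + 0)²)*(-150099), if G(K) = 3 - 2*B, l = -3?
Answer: -450297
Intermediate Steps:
L = 0 (L = -3 - 1*(-3) = -3 + 3 = 0)
B = 0 (B = (1 - 4)*0 = -3*0 = 0)
G(K) = 3 (G(K) = 3 - 2*0 = 3 + 0 = 3)
G((-4 + 0)²)*(-150099) = 3*(-150099) = -450297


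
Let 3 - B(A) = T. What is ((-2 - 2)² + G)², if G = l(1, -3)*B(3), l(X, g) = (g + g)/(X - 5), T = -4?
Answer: 2809/4 ≈ 702.25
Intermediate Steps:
B(A) = 7 (B(A) = 3 - 1*(-4) = 3 + 4 = 7)
l(X, g) = 2*g/(-5 + X) (l(X, g) = (2*g)/(-5 + X) = 2*g/(-5 + X))
G = 21/2 (G = (2*(-3)/(-5 + 1))*7 = (2*(-3)/(-4))*7 = (2*(-3)*(-¼))*7 = (3/2)*7 = 21/2 ≈ 10.500)
((-2 - 2)² + G)² = ((-2 - 2)² + 21/2)² = ((-4)² + 21/2)² = (16 + 21/2)² = (53/2)² = 2809/4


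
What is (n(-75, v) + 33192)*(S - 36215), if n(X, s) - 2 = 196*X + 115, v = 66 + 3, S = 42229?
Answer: 111914526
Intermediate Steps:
v = 69
n(X, s) = 117 + 196*X (n(X, s) = 2 + (196*X + 115) = 2 + (115 + 196*X) = 117 + 196*X)
(n(-75, v) + 33192)*(S - 36215) = ((117 + 196*(-75)) + 33192)*(42229 - 36215) = ((117 - 14700) + 33192)*6014 = (-14583 + 33192)*6014 = 18609*6014 = 111914526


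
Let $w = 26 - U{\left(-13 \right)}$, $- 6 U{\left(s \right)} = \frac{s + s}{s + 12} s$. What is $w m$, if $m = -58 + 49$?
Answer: $273$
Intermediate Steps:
$U{\left(s \right)} = - \frac{s^{2}}{3 \left(12 + s\right)}$ ($U{\left(s \right)} = - \frac{\frac{s + s}{s + 12} s}{6} = - \frac{\frac{2 s}{12 + s} s}{6} = - \frac{2 s^{2} \frac{1}{12 + s}}{6} = - \frac{s^{2}}{3 \left(12 + s\right)}$)
$w = - \frac{91}{3}$ ($w = 26 - - \frac{\left(-13\right)^{2}}{36 + 3 \left(-13\right)} = 26 - \left(-1\right) 169 \frac{1}{36 - 39} = 26 - \left(-1\right) 169 \frac{1}{-3} = 26 - \left(-1\right) 169 \left(- \frac{1}{3}\right) = 26 - \frac{169}{3} = - \frac{91}{3} \approx -30.333$)
$m = -9$
$w m = \left(- \frac{91}{3}\right) \left(-9\right) = 273$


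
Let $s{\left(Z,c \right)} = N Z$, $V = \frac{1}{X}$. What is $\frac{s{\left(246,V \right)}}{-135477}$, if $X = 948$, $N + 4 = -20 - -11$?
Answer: $\frac{1066}{45159} \approx 0.023605$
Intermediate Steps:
$N = -13$ ($N = -4 - 9 = -13$)
$V = \frac{1}{948} \approx 0.0010549$
$s{\left(Z,c \right)} = - 13 Z$
$\frac{s{\left(246,V \right)}}{-135477} = \frac{\left(-13\right) 246}{-135477} = \left(-3198\right) \left(- \frac{1}{135477}\right) = \frac{1066}{45159}$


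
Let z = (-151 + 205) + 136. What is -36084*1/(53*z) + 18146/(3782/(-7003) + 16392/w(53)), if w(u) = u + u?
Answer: 16439525034263/143991287485 ≈ 114.17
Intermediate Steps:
w(u) = 2*u
z = 190 (z = 54 + 136 = 190)
-36084*1/(53*z) + 18146/(3782/(-7003) + 16392/w(53)) = -36084/(53*190) + 18146/(3782/(-7003) + 16392/((2*53))) = -36084/10070 + 18146/(3782*(-1/7003) + 16392/106) = -36084*1/10070 + 18146/(-3782/7003 + 16392*(1/106)) = -18042/5035 + 18146/(-3782/7003 + 8196/53) = -18042/5035 + 18146/(57196142/371159) = -18042/5035 + 18146*(371159/57196142) = -18042/5035 + 3367525607/28598071 = 16439525034263/143991287485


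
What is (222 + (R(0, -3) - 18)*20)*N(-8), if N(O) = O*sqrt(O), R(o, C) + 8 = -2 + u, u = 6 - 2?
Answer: 4128*I*sqrt(2) ≈ 5837.9*I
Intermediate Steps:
u = 4
R(o, C) = -6 (R(o, C) = -8 + (-2 + 4) = -8 + 2 = -6)
N(O) = O**(3/2)
(222 + (R(0, -3) - 18)*20)*N(-8) = (222 + (-6 - 18)*20)*(-8)**(3/2) = (222 - 24*20)*(-16*I*sqrt(2)) = (222 - 480)*(-16*I*sqrt(2)) = -(-4128)*I*sqrt(2) = 4128*I*sqrt(2)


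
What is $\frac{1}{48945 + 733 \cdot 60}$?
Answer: $\frac{1}{92925} \approx 1.0761 \cdot 10^{-5}$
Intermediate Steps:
$\frac{1}{48945 + 733 \cdot 60} = \frac{1}{48945 + 43980} = \frac{1}{92925}$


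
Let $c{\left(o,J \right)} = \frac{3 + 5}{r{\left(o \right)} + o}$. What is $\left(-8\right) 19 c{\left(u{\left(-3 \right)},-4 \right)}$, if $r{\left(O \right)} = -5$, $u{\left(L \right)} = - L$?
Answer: $608$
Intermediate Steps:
$c{\left(o,J \right)} = \frac{8}{-5 + o}$ ($c{\left(o,J \right)} = \frac{3 + 5}{-5 + o} = \frac{8}{-5 + o}$)
$\left(-8\right) 19 c{\left(u{\left(-3 \right)},-4 \right)} = \left(-8\right) 19 \frac{8}{-5 - -3} = - 152 \frac{8}{-5 + 3} = - 152 \frac{8}{-2} = - 152 \cdot 8 \left(- \frac{1}{2}\right) = \left(-152\right) \left(-4\right) = 608$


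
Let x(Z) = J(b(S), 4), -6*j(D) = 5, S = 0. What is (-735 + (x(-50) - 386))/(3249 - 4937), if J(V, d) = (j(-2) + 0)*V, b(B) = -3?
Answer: 2237/3376 ≈ 0.66262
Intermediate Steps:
j(D) = -5/6 (j(D) = -1/6*5 = -5/6)
J(V, d) = -5*V/6 (J(V, d) = (-5/6 + 0)*V = -5*V/6)
x(Z) = 5/2 (x(Z) = -5/6*(-3) = 5/2)
(-735 + (x(-50) - 386))/(3249 - 4937) = (-735 + (5/2 - 386))/(3249 - 4937) = (-735 - 767/2)/(-1688) = -2237/2*(-1/1688) = 2237/3376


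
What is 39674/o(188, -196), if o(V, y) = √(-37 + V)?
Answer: 39674*√151/151 ≈ 3228.6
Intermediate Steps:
39674/o(188, -196) = 39674/(√(-37 + 188)) = 39674/(√151) = 39674*(√151/151) = 39674*√151/151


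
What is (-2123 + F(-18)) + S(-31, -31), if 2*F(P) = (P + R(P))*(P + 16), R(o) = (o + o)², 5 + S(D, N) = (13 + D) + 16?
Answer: -3408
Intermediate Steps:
S(D, N) = 24 + D (S(D, N) = -5 + ((13 + D) + 16) = -5 + (29 + D) = 24 + D)
R(o) = 4*o² (R(o) = (2*o)² = 4*o²)
F(P) = (16 + P)*(P + 4*P²)/2 (F(P) = ((P + 4*P²)*(P + 16))/2 = ((P + 4*P²)*(16 + P))/2 = ((16 + P)*(P + 4*P²))/2 = (16 + P)*(P + 4*P²)/2)
(-2123 + F(-18)) + S(-31, -31) = (-2123 + (½)*(-18)*(16 + 4*(-18)² + 65*(-18))) + (24 - 31) = (-2123 + (½)*(-18)*(16 + 4*324 - 1170)) - 7 = (-2123 + (½)*(-18)*(16 + 1296 - 1170)) - 7 = (-2123 + (½)*(-18)*142) - 7 = (-2123 - 1278) - 7 = -3401 - 7 = -3408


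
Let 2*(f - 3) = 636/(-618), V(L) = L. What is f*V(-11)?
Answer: -2816/103 ≈ -27.340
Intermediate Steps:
f = 256/103 (f = 3 + (636/(-618))/2 = 3 + (636*(-1/618))/2 = 3 + (½)*(-106/103) = 3 - 53/103 = 256/103 ≈ 2.4854)
f*V(-11) = (256/103)*(-11) = -2816/103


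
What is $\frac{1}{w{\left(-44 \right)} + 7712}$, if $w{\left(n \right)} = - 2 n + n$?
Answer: $\frac{1}{7756} \approx 0.00012893$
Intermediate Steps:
$w{\left(n \right)} = - n$
$\frac{1}{w{\left(-44 \right)} + 7712} = \frac{1}{\left(-1\right) \left(-44\right) + 7712} = \frac{1}{44 + 7712} = \frac{1}{7756}$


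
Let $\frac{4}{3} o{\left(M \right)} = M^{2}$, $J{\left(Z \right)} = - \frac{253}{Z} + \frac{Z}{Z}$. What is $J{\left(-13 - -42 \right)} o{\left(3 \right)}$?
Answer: $- \frac{1512}{29} \approx -52.138$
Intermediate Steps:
$J{\left(Z \right)} = 1 - \frac{253}{Z}$ ($J{\left(Z \right)} = - \frac{253}{Z} + 1 = 1 - \frac{253}{Z}$)
$o{\left(M \right)} = \frac{3 M^{2}}{4}$
$J{\left(-13 - -42 \right)} o{\left(3 \right)} = \frac{-253 - -29}{-13 - -42} \frac{3 \cdot 3^{2}}{4} = \frac{-253 + \left(-13 + 42\right)}{-13 + 42} \cdot \frac{3}{4} \cdot 9 = \frac{-253 + 29}{29} \cdot \frac{27}{4} = \frac{1}{29} \left(-224\right) \frac{27}{4} = \left(- \frac{224}{29}\right) \frac{27}{4} = - \frac{1512}{29}$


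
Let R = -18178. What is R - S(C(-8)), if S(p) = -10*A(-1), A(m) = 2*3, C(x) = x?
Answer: -18118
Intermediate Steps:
A(m) = 6
S(p) = -60 (S(p) = -10*6 = -60)
R - S(C(-8)) = -18178 - 1*(-60) = -18178 + 60 = -18118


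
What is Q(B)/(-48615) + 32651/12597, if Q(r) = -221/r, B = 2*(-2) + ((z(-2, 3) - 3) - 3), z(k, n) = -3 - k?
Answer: 5819276026/2245478235 ≈ 2.5916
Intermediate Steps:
B = -11 (B = 2*(-2) + (((-3 - 1*(-2)) - 3) - 3) = -4 + (((-3 + 2) - 3) - 3) = -4 + ((-1 - 3) - 3) = -4 + (-4 - 3) = -4 - 7 = -11)
Q(B)/(-48615) + 32651/12597 = -221/(-11)/(-48615) + 32651/12597 = -221*(-1/11)*(-1/48615) + 32651*(1/12597) = (221/11)*(-1/48615) + 32651/12597 = -221/534765 + 32651/12597 = 5819276026/2245478235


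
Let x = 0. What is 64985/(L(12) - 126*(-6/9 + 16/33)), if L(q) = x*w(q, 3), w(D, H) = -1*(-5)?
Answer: 714835/252 ≈ 2836.6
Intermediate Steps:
w(D, H) = 5
L(q) = 0 (L(q) = 0*5 = 0)
64985/(L(12) - 126*(-6/9 + 16/33)) = 64985/(0 - 126*(-6/9 + 16/33)) = 64985/(0 - 126*(-6*⅑ + 16*(1/33))) = 64985/(0 - 126*(-⅔ + 16/33)) = 64985/(0 - 126*(-2/11)) = 64985/(0 + 252/11) = 64985/(252/11) = 64985*(11/252) = 714835/252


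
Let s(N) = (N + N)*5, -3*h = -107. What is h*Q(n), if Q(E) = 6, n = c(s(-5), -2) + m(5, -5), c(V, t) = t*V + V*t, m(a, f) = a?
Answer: 214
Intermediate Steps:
h = 107/3 (h = -⅓*(-107) = 107/3 ≈ 35.667)
s(N) = 10*N (s(N) = (2*N)*5 = 10*N)
c(V, t) = 2*V*t (c(V, t) = V*t + V*t = 2*V*t)
n = 205 (n = 2*(10*(-5))*(-2) + 5 = 2*(-50)*(-2) + 5 = 200 + 5 = 205)
h*Q(n) = (107/3)*6 = 214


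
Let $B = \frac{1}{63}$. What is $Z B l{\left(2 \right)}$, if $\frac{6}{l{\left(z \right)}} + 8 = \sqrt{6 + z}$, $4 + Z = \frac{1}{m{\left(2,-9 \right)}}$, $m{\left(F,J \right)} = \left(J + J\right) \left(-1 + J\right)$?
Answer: $\frac{719}{13230} + \frac{719 \sqrt{2}}{52920} \approx 0.07356$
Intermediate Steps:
$B = \frac{1}{63} \approx 0.015873$
$m{\left(F,J \right)} = 2 J \left(-1 + J\right)$
$Z = - \frac{719}{180}$ ($Z = -4 + \frac{1}{2 \left(-9\right) \left(-1 - 9\right)} = -4 + \frac{1}{2 \left(-9\right) \left(-10\right)} = -4 + \frac{1}{180} = - \frac{719}{180} \approx -3.9944$)
$l{\left(z \right)} = \frac{6}{-8 + \sqrt{6 + z}}$
$Z B l{\left(2 \right)} = \left(- \frac{719}{180}\right) \frac{1}{63} \frac{6}{-8 + \sqrt{6 + 2}} = - \frac{719 \frac{6}{-8 + \sqrt{8}}}{11340} = - \frac{719 \frac{6}{-8 + 2 \sqrt{2}}}{11340} = - \frac{719}{1890 \left(-8 + 2 \sqrt{2}\right)}$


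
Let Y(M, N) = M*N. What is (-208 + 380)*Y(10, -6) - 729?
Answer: -11049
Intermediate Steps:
(-208 + 380)*Y(10, -6) - 729 = (-208 + 380)*(10*(-6)) - 729 = 172*(-60) - 729 = -10320 - 729 = -11049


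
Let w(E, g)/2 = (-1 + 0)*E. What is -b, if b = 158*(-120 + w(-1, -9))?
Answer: 18644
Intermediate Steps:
w(E, g) = -2*E (w(E, g) = 2*((-1 + 0)*E) = 2*(-E) = -2*E)
b = -18644 (b = 158*(-120 - 2*(-1)) = 158*(-120 + 2) = 158*(-118) = -18644)
-b = -1*(-18644) = 18644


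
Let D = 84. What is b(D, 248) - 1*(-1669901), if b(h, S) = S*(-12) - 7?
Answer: 1666918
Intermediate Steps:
b(h, S) = -7 - 12*S (b(h, S) = -12*S - 7 = -7 - 12*S)
b(D, 248) - 1*(-1669901) = (-7 - 12*248) - 1*(-1669901) = (-7 - 2976) + 1669901 = -2983 + 1669901 = 1666918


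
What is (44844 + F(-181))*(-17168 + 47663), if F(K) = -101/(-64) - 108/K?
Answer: 15842094224055/11584 ≈ 1.3676e+9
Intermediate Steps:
F(K) = 101/64 - 108/K (F(K) = -101*(-1/64) - 108/K = 101/64 - 108/K)
(44844 + F(-181))*(-17168 + 47663) = (44844 + (101/64 - 108/(-181)))*(-17168 + 47663) = (44844 + (101/64 - 108*(-1/181)))*30495 = (44844 + (101/64 + 108/181))*30495 = (44844 + 25193/11584)*30495 = (519498089/11584)*30495 = 15842094224055/11584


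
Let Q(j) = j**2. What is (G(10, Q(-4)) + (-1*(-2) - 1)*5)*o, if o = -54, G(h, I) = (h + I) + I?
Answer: -2538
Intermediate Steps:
G(h, I) = h + 2*I (G(h, I) = (I + h) + I = h + 2*I)
(G(10, Q(-4)) + (-1*(-2) - 1)*5)*o = ((10 + 2*(-4)**2) + (-1*(-2) - 1)*5)*(-54) = ((10 + 2*16) + (2 - 1)*5)*(-54) = ((10 + 32) + 1*5)*(-54) = (42 + 5)*(-54) = 47*(-54) = -2538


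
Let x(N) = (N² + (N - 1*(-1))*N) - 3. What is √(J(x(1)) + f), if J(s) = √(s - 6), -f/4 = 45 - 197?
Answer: √(608 + I*√6) ≈ 24.658 + 0.04967*I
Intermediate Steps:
x(N) = -3 + N² + N*(1 + N) (x(N) = (N² + (N + 1)*N) - 3 = (N² + (1 + N)*N) - 3 = (N² + N*(1 + N)) - 3 = -3 + N² + N*(1 + N))
f = 608 (f = -4*(45 - 197) = -4*(-152) = 608)
J(s) = √(-6 + s)
√(J(x(1)) + f) = √(√(-6 + (-3 + 1 + 2*1²)) + 608) = √(√(-6 + (-3 + 1 + 2*1)) + 608) = √(√(-6 + (-3 + 1 + 2)) + 608) = √(√(-6 + 0) + 608) = √(√(-6) + 608) = √(I*√6 + 608) = √(608 + I*√6)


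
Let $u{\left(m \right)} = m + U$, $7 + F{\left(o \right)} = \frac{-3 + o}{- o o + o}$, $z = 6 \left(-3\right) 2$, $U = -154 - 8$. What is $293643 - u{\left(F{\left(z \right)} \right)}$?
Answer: $\frac{130452515}{444} \approx 2.9381 \cdot 10^{5}$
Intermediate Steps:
$U = -162$ ($U = -154 - 8 = -162$)
$z = -36$ ($z = \left(-18\right) 2 = -36$)
$F{\left(o \right)} = -7 + \frac{-3 + o}{o - o^{2}}$ ($F{\left(o \right)} = -7 + \frac{-3 + o}{- o o + o} = -7 + \frac{-3 + o}{- o^{2} + o} = -7 + \frac{-3 + o}{o - o^{2}}$)
$u{\left(m \right)} = -162 + m$ ($u{\left(m \right)} = m - 162 = -162 + m$)
$293643 - u{\left(F{\left(z \right)} \right)} = 293643 - \left(-162 + \frac{3 - 7 \left(-36\right)^{2} + 6 \left(-36\right)}{\left(-36\right) \left(-1 - 36\right)}\right) = 293643 - \left(-162 - \frac{3 - 9072 - 216}{36 \left(-37\right)}\right) = 293643 - \left(-162 - - \frac{3 - 9072 - 216}{1332}\right) = 293643 - \left(-162 - \left(- \frac{1}{1332}\right) \left(-9285\right)\right) = 293643 - \left(-162 - \frac{3095}{444}\right) = 293643 - - \frac{75023}{444} = 293643 + \frac{75023}{444} = \frac{130452515}{444}$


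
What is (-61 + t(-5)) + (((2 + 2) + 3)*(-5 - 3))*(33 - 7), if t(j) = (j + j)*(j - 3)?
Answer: -1437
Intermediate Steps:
t(j) = 2*j*(-3 + j) (t(j) = (2*j)*(-3 + j) = 2*j*(-3 + j))
(-61 + t(-5)) + (((2 + 2) + 3)*(-5 - 3))*(33 - 7) = (-61 + 2*(-5)*(-3 - 5)) + (((2 + 2) + 3)*(-5 - 3))*(33 - 7) = (-61 + 2*(-5)*(-8)) + ((4 + 3)*(-8))*26 = (-61 + 80) + (7*(-8))*26 = 19 - 56*26 = 19 - 1456 = -1437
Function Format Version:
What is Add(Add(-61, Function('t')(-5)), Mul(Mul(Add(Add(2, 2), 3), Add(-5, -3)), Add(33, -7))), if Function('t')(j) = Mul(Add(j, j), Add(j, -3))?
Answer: -1437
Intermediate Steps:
Function('t')(j) = Mul(2, j, Add(-3, j)) (Function('t')(j) = Mul(Mul(2, j), Add(-3, j)) = Mul(2, j, Add(-3, j)))
Add(Add(-61, Function('t')(-5)), Mul(Mul(Add(Add(2, 2), 3), Add(-5, -3)), Add(33, -7))) = Add(Add(-61, Mul(2, -5, Add(-3, -5))), Mul(Mul(Add(Add(2, 2), 3), Add(-5, -3)), Add(33, -7))) = Add(Add(-61, Mul(2, -5, -8)), Mul(Mul(Add(4, 3), -8), 26)) = Add(Add(-61, 80), Mul(Mul(7, -8), 26)) = Add(19, Mul(-56, 26)) = Add(19, -1456) = -1437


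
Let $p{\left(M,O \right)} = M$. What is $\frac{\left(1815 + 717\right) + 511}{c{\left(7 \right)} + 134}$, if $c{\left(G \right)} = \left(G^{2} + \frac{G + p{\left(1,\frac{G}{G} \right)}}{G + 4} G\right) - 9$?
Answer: $\frac{33473}{1970} \approx 16.991$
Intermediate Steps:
$c{\left(G \right)} = -9 + G^{2} + \frac{G \left(1 + G\right)}{4 + G}$ ($c{\left(G \right)} = \left(G^{2} + \frac{G + 1}{G + 4} G\right) - 9 = \left(G^{2} + \frac{1 + G}{4 + G} G\right) - 9 = \left(G^{2} + \frac{G \left(1 + G\right)}{4 + G}\right) - 9 = -9 + G^{2} + \frac{G \left(1 + G\right)}{4 + G}$)
$\frac{\left(1815 + 717\right) + 511}{c{\left(7 \right)} + 134} = \frac{\left(1815 + 717\right) + 511}{\frac{-36 + 7^{3} - 56 + 5 \cdot 7^{2}}{4 + 7} + 134} = \frac{2532 + 511}{\frac{-36 + 343 - 56 + 5 \cdot 49}{11} + 134} = \frac{3043}{\frac{-36 + 343 - 56 + 245}{11} + 134} = \frac{3043}{\frac{1}{11} \cdot 496 + 134} = \frac{3043}{\frac{496}{11} + 134} = \frac{3043}{\frac{1970}{11}} = 3043 \cdot \frac{11}{1970} = \frac{33473}{1970}$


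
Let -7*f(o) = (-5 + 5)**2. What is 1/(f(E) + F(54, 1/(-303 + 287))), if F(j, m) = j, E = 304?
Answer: 1/54 ≈ 0.018519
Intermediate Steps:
f(o) = 0 (f(o) = -(-5 + 5)**2/7 = -1/7*0**2 = -1/7*0 = 0)
1/(f(E) + F(54, 1/(-303 + 287))) = 1/(0 + 54) = 1/54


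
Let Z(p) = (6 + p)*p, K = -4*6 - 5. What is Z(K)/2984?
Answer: 667/2984 ≈ 0.22353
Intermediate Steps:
K = -29 (K = -24 - 5 = -29)
Z(p) = p*(6 + p)
Z(K)/2984 = -29*(6 - 29)/2984 = -29*(-23)*(1/2984) = 667*(1/2984) = 667/2984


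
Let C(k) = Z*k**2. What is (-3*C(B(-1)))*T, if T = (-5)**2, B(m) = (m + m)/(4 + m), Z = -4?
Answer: 400/3 ≈ 133.33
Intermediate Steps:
B(m) = 2*m/(4 + m) (B(m) = (2*m)/(4 + m) = 2*m/(4 + m))
C(k) = -4*k**2
T = 25
(-3*C(B(-1)))*T = -(-12)*(2*(-1)/(4 - 1))**2*25 = -(-12)*(2*(-1)/3)**2*25 = -(-12)*(2*(-1)*(1/3))**2*25 = -(-12)*(-2/3)**2*25 = -(-12)*4/9*25 = -3*(-16/9)*25 = (16/3)*25 = 400/3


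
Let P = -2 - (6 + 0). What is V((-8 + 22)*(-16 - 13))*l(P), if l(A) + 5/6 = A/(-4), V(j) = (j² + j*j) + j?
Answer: 1152431/3 ≈ 3.8414e+5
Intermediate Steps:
P = -8 (P = -2 - 1*6 = -2 - 6 = -8)
V(j) = j + 2*j² (V(j) = (j² + j²) + j = 2*j² + j = j + 2*j²)
l(A) = -⅚ - A/4 (l(A) = -⅚ + A/(-4) = -⅚ + A*(-¼) = -⅚ - A/4)
V((-8 + 22)*(-16 - 13))*l(P) = (((-8 + 22)*(-16 - 13))*(1 + 2*((-8 + 22)*(-16 - 13))))*(-⅚ - ¼*(-8)) = ((14*(-29))*(1 + 2*(14*(-29))))*(-⅚ + 2) = -406*(1 + 2*(-406))*(7/6) = -406*(1 - 812)*(7/6) = -406*(-811)*(7/6) = 329266*(7/6) = 1152431/3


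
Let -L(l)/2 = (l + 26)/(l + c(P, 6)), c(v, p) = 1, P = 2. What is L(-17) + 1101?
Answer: 8817/8 ≈ 1102.1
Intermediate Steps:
L(l) = -2*(26 + l)/(1 + l) (L(l) = -2*(l + 26)/(l + 1) = -2*(26 + l)/(1 + l))
L(-17) + 1101 = 2*(-26 - 1*(-17))/(1 - 17) + 1101 = 2*(-26 + 17)/(-16) + 1101 = 2*(-1/16)*(-9) + 1101 = 9/8 + 1101 = 8817/8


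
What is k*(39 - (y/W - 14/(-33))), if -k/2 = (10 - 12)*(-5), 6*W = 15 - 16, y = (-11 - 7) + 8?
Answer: 14140/33 ≈ 428.48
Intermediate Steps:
y = -10 (y = -18 + 8 = -10)
W = -1/6 (W = (15 - 16)/6 = (1/6)*(-1) = -1/6 ≈ -0.16667)
k = -20 (k = -2*(10 - 12)*(-5) = -(-4)*(-5) = -2*10 = -20)
k*(39 - (y/W - 14/(-33))) = -20*(39 - (-10/(-1/6) - 14/(-33))) = -20*(39 - (-10*(-6) - 14*(-1/33))) = -20*(39 - (60 + 14/33)) = -20*(39 - 1*1994/33) = -20*(39 - 1994/33) = -20*(-707/33) = 14140/33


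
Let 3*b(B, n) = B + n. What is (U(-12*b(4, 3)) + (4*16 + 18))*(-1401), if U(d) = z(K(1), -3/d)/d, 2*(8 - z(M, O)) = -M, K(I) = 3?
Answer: -6406773/56 ≈ -1.1441e+5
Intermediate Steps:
b(B, n) = B/3 + n/3 (b(B, n) = (B + n)/3 = B/3 + n/3)
z(M, O) = 8 + M/2 (z(M, O) = 8 - (-1)*M/2 = 8 + M/2)
U(d) = 19/(2*d) (U(d) = (8 + (½)*3)/d = (8 + 3/2)/d = 19/(2*d))
(U(-12*b(4, 3)) + (4*16 + 18))*(-1401) = (19/(2*((-12*((⅓)*4 + (⅓)*3)))) + (4*16 + 18))*(-1401) = (19/(2*((-12*(4/3 + 1)))) + (64 + 18))*(-1401) = (19/(2*((-12*7/3))) + 82)*(-1401) = ((19/2)/(-28) + 82)*(-1401) = ((19/2)*(-1/28) + 82)*(-1401) = (-19/56 + 82)*(-1401) = (4573/56)*(-1401) = -6406773/56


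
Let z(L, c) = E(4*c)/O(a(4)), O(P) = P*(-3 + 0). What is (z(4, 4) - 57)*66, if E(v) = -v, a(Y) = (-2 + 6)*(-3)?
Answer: -11374/3 ≈ -3791.3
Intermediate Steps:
a(Y) = -12 (a(Y) = 4*(-3) = -12)
O(P) = -3*P (O(P) = P*(-3) = -3*P)
z(L, c) = -c/9 (z(L, c) = (-4*c)/((-3*(-12))) = -4*c/36 = -4*c*(1/36) = -c/9)
(z(4, 4) - 57)*66 = (-⅑*4 - 57)*66 = (-4/9 - 57)*66 = -517/9*66 = -11374/3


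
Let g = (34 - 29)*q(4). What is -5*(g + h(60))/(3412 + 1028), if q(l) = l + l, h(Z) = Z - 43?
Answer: -19/296 ≈ -0.064189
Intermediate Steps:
h(Z) = -43 + Z
q(l) = 2*l
g = 40 (g = (34 - 29)*(2*4) = 5*8 = 40)
-5*(g + h(60))/(3412 + 1028) = -5*(40 + (-43 + 60))/(3412 + 1028) = -5*(40 + 17)/4440 = -285/4440 = -5*19/1480 = -19/296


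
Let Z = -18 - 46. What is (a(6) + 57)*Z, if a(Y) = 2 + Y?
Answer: -4160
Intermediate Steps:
Z = -64
(a(6) + 57)*Z = ((2 + 6) + 57)*(-64) = (8 + 57)*(-64) = 65*(-64) = -4160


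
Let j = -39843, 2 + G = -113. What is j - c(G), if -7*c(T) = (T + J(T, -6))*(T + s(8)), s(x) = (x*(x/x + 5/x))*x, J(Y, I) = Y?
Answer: -276371/7 ≈ -39482.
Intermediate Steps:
G = -115 (G = -2 - 113 = -115)
s(x) = x²*(1 + 5/x) (s(x) = (x*(1 + 5/x))*x = x²*(1 + 5/x))
c(T) = -2*T*(104 + T)/7 (c(T) = -(T + T)*(T + 8*(5 + 8))/7 = -2*T*(T + 8*13)/7 = -2*T*(T + 104)/7 = -2*T*(104 + T)/7)
j - c(G) = -39843 - 2*(-115)*(-104 - 1*(-115))/7 = -39843 - 2*(-115)*(-104 + 115)/7 = -39843 - 2*(-115)*11/7 = -39843 - 1*(-2530/7) = -39843 + 2530/7 = -276371/7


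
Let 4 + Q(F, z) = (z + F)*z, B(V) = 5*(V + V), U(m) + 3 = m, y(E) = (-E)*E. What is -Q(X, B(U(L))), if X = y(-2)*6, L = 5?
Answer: 84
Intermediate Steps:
y(E) = -E²
U(m) = -3 + m
B(V) = 10*V (B(V) = 5*(2*V) = 10*V)
X = -24 (X = -1*(-2)²*6 = -1*4*6 = -4*6 = -24)
Q(F, z) = -4 + z*(F + z) (Q(F, z) = -4 + (z + F)*z = -4 + (F + z)*z = -4 + z*(F + z))
-Q(X, B(U(L))) = -(-4 + (10*(-3 + 5))² - 240*(-3 + 5)) = -(-4 + (10*2)² - 240*2) = -(-4 + 20² - 24*20) = -(-4 + 400 - 480) = -1*(-84) = 84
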